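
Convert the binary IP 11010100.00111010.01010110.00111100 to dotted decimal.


11010100 = 212
00111010 = 58
01010110 = 86
00111100 = 60
IP: 212.58.86.60


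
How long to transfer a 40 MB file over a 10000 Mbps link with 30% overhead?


Effective throughput = 10000 * (1 - 30/100) = 7000 Mbps
File size in Mb = 40 * 8 = 320 Mb
Time = 320 / 7000
Time = 0.0457 seconds


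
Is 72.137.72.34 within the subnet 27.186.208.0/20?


Subnet network: 27.186.208.0
Test IP AND mask: 72.137.64.0
No, 72.137.72.34 is not in 27.186.208.0/20


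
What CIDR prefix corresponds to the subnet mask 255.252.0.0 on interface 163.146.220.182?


Binary: 11111111.11111100.00000000.00000000
Count leading 1s
Prefix: /14


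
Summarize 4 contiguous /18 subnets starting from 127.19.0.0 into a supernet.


Original prefix: /18
Number of subnets: 4 = 2^2
New prefix = 18 - 2 = 16
Supernet: 127.19.0.0/16


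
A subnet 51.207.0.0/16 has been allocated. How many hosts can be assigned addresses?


Host bits = 32 - 16 = 16
Total addresses = 2^16 = 65536
Usable = total - 2 (network and broadcast)
Usable hosts: 65534


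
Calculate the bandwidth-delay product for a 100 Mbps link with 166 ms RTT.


BDP = bandwidth * RTT
= 100 Mbps * 166 ms
= 100 * 1e6 * 166 / 1000 bits
= 16600000 bits
= 2075000 bytes
= 2026.3672 KB
BDP = 16600000 bits (2075000 bytes)


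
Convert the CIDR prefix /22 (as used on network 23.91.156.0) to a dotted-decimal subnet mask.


/22 means 22 network bits, 10 host bits
Binary: 11111111111111111111110000000000
Mask: 255.255.252.0


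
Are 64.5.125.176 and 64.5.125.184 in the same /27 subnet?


Mask: 255.255.255.224
64.5.125.176 AND mask = 64.5.125.160
64.5.125.184 AND mask = 64.5.125.160
Yes, same subnet (64.5.125.160)


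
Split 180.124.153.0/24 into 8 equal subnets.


New prefix = 24 + 3 = 27
Each subnet has 32 addresses
  180.124.153.0/27
  180.124.153.32/27
  180.124.153.64/27
  180.124.153.96/27
  180.124.153.128/27
  180.124.153.160/27
  180.124.153.192/27
  180.124.153.224/27
Subnets: 180.124.153.0/27, 180.124.153.32/27, 180.124.153.64/27, 180.124.153.96/27, 180.124.153.128/27, 180.124.153.160/27, 180.124.153.192/27, 180.124.153.224/27


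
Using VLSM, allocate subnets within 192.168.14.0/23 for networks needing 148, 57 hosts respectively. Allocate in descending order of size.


148 hosts -> /24 (254 usable): 192.168.14.0/24
57 hosts -> /26 (62 usable): 192.168.15.0/26
Allocation: 192.168.14.0/24 (148 hosts, 254 usable); 192.168.15.0/26 (57 hosts, 62 usable)


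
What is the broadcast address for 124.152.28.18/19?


Network: 124.152.0.0/19
Host bits = 13
Set all host bits to 1:
Broadcast: 124.152.31.255


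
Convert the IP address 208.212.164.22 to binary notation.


208 = 11010000
212 = 11010100
164 = 10100100
22 = 00010110
Binary: 11010000.11010100.10100100.00010110


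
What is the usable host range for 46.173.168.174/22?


Network: 46.173.168.0
Broadcast: 46.173.171.255
First usable = network + 1
Last usable = broadcast - 1
Range: 46.173.168.1 to 46.173.171.254


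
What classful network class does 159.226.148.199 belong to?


First octet: 159
Binary: 10011111
10xxxxxx -> Class B (128-191)
Class B, default mask 255.255.0.0 (/16)


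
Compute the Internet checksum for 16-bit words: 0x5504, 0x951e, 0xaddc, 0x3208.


Sum all words (with carry folding):
+ 0x5504 = 0x5504
+ 0x951e = 0xea22
+ 0xaddc = 0x97ff
+ 0x3208 = 0xca07
One's complement: ~0xca07
Checksum = 0x35f8


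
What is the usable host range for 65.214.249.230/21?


Network: 65.214.248.0
Broadcast: 65.214.255.255
First usable = network + 1
Last usable = broadcast - 1
Range: 65.214.248.1 to 65.214.255.254


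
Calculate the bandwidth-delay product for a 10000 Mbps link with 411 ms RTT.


BDP = bandwidth * RTT
= 10000 Mbps * 411 ms
= 10000 * 1e6 * 411 / 1000 bits
= 4110000000 bits
= 513750000 bytes
= 501708.9844 KB
BDP = 4110000000 bits (513750000 bytes)


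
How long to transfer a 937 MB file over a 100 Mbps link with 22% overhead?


Effective throughput = 100 * (1 - 22/100) = 78 Mbps
File size in Mb = 937 * 8 = 7496 Mb
Time = 7496 / 78
Time = 96.1026 seconds


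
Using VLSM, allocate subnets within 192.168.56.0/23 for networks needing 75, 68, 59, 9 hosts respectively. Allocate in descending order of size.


75 hosts -> /25 (126 usable): 192.168.56.0/25
68 hosts -> /25 (126 usable): 192.168.56.128/25
59 hosts -> /26 (62 usable): 192.168.57.0/26
9 hosts -> /28 (14 usable): 192.168.57.64/28
Allocation: 192.168.56.0/25 (75 hosts, 126 usable); 192.168.56.128/25 (68 hosts, 126 usable); 192.168.57.0/26 (59 hosts, 62 usable); 192.168.57.64/28 (9 hosts, 14 usable)


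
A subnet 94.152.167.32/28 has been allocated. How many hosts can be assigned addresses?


Host bits = 32 - 28 = 4
Total addresses = 2^4 = 16
Usable = total - 2 (network and broadcast)
Usable hosts: 14


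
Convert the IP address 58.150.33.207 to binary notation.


58 = 00111010
150 = 10010110
33 = 00100001
207 = 11001111
Binary: 00111010.10010110.00100001.11001111


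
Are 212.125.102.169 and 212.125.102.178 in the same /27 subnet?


Mask: 255.255.255.224
212.125.102.169 AND mask = 212.125.102.160
212.125.102.178 AND mask = 212.125.102.160
Yes, same subnet (212.125.102.160)


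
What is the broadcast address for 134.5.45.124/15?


Network: 134.4.0.0/15
Host bits = 17
Set all host bits to 1:
Broadcast: 134.5.255.255


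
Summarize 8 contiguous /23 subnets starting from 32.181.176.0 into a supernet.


Original prefix: /23
Number of subnets: 8 = 2^3
New prefix = 23 - 3 = 20
Supernet: 32.181.176.0/20


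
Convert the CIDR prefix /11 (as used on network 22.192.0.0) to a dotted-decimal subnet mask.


/11 means 11 network bits, 21 host bits
Binary: 11111111111000000000000000000000
Mask: 255.224.0.0


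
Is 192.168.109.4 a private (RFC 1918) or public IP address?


RFC 1918 private ranges:
  10.0.0.0/8 (10.0.0.0 - 10.255.255.255)
  172.16.0.0/12 (172.16.0.0 - 172.31.255.255)
  192.168.0.0/16 (192.168.0.0 - 192.168.255.255)
Private (in 192.168.0.0/16)


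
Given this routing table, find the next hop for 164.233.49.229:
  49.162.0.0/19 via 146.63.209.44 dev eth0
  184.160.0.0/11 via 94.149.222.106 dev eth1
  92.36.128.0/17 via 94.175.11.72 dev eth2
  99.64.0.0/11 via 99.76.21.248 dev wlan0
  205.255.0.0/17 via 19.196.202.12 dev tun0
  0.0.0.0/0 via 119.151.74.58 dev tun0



Longest prefix match for 164.233.49.229:
  /19 49.162.0.0: no
  /11 184.160.0.0: no
  /17 92.36.128.0: no
  /11 99.64.0.0: no
  /17 205.255.0.0: no
  /0 0.0.0.0: MATCH
Selected: next-hop 119.151.74.58 via tun0 (matched /0)


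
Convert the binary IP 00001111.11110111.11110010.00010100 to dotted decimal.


00001111 = 15
11110111 = 247
11110010 = 242
00010100 = 20
IP: 15.247.242.20


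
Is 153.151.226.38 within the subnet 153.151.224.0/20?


Subnet network: 153.151.224.0
Test IP AND mask: 153.151.224.0
Yes, 153.151.226.38 is in 153.151.224.0/20


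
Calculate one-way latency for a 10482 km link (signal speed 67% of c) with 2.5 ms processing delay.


Speed = 0.67 * 3e5 km/s = 201000 km/s
Propagation delay = 10482 / 201000 = 0.0521 s = 52.1493 ms
Processing delay = 2.5 ms
Total one-way latency = 54.6493 ms


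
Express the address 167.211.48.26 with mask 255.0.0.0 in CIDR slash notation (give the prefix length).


Binary: 11111111.00000000.00000000.00000000
Count leading 1s
Prefix: /8


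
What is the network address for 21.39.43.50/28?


IP:   00010101.00100111.00101011.00110010
Mask: 11111111.11111111.11111111.11110000
AND operation:
Net:  00010101.00100111.00101011.00110000
Network: 21.39.43.48/28


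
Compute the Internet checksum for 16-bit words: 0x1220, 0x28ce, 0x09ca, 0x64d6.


Sum all words (with carry folding):
+ 0x1220 = 0x1220
+ 0x28ce = 0x3aee
+ 0x09ca = 0x44b8
+ 0x64d6 = 0xa98e
One's complement: ~0xa98e
Checksum = 0x5671


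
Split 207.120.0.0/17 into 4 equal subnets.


New prefix = 17 + 2 = 19
Each subnet has 8192 addresses
  207.120.0.0/19
  207.120.32.0/19
  207.120.64.0/19
  207.120.96.0/19
Subnets: 207.120.0.0/19, 207.120.32.0/19, 207.120.64.0/19, 207.120.96.0/19


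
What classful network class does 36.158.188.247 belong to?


First octet: 36
Binary: 00100100
0xxxxxxx -> Class A (1-126)
Class A, default mask 255.0.0.0 (/8)


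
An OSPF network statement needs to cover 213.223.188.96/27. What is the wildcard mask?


Subnet mask: 255.255.255.224
Wildcard = 255.255.255.255 - subnet mask
255 - 255 = 0
255 - 255 = 0
255 - 255 = 0
255 - 224 = 31
Wildcard: 0.0.0.31


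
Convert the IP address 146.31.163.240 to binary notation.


146 = 10010010
31 = 00011111
163 = 10100011
240 = 11110000
Binary: 10010010.00011111.10100011.11110000


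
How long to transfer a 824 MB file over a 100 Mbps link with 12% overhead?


Effective throughput = 100 * (1 - 12/100) = 88 Mbps
File size in Mb = 824 * 8 = 6592 Mb
Time = 6592 / 88
Time = 74.9091 seconds


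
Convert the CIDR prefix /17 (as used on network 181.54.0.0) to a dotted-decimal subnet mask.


/17 means 17 network bits, 15 host bits
Binary: 11111111111111111000000000000000
Mask: 255.255.128.0


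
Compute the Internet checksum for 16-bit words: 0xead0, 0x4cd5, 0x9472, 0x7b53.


Sum all words (with carry folding):
+ 0xead0 = 0xead0
+ 0x4cd5 = 0x37a6
+ 0x9472 = 0xcc18
+ 0x7b53 = 0x476c
One's complement: ~0x476c
Checksum = 0xb893


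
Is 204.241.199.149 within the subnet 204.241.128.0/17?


Subnet network: 204.241.128.0
Test IP AND mask: 204.241.128.0
Yes, 204.241.199.149 is in 204.241.128.0/17


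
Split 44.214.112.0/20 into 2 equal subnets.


New prefix = 20 + 1 = 21
Each subnet has 2048 addresses
  44.214.112.0/21
  44.214.120.0/21
Subnets: 44.214.112.0/21, 44.214.120.0/21


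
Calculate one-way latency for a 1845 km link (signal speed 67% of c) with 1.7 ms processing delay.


Speed = 0.67 * 3e5 km/s = 201000 km/s
Propagation delay = 1845 / 201000 = 0.0092 s = 9.1791 ms
Processing delay = 1.7 ms
Total one-way latency = 10.8791 ms


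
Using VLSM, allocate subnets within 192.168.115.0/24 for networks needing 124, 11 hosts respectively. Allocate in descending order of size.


124 hosts -> /25 (126 usable): 192.168.115.0/25
11 hosts -> /28 (14 usable): 192.168.115.128/28
Allocation: 192.168.115.0/25 (124 hosts, 126 usable); 192.168.115.128/28 (11 hosts, 14 usable)


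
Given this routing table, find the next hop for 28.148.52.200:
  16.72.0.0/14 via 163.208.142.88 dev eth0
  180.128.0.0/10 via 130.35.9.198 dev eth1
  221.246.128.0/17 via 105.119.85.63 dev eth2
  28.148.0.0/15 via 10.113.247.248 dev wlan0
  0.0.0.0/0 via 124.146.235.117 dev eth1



Longest prefix match for 28.148.52.200:
  /14 16.72.0.0: no
  /10 180.128.0.0: no
  /17 221.246.128.0: no
  /15 28.148.0.0: MATCH
  /0 0.0.0.0: MATCH
Selected: next-hop 10.113.247.248 via wlan0 (matched /15)


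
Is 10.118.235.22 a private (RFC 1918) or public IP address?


RFC 1918 private ranges:
  10.0.0.0/8 (10.0.0.0 - 10.255.255.255)
  172.16.0.0/12 (172.16.0.0 - 172.31.255.255)
  192.168.0.0/16 (192.168.0.0 - 192.168.255.255)
Private (in 10.0.0.0/8)


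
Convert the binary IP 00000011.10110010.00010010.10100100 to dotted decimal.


00000011 = 3
10110010 = 178
00010010 = 18
10100100 = 164
IP: 3.178.18.164


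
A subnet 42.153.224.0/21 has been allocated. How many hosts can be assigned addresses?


Host bits = 32 - 21 = 11
Total addresses = 2^11 = 2048
Usable = total - 2 (network and broadcast)
Usable hosts: 2046


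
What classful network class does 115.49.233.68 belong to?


First octet: 115
Binary: 01110011
0xxxxxxx -> Class A (1-126)
Class A, default mask 255.0.0.0 (/8)


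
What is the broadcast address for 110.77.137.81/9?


Network: 110.0.0.0/9
Host bits = 23
Set all host bits to 1:
Broadcast: 110.127.255.255


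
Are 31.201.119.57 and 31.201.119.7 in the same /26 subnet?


Mask: 255.255.255.192
31.201.119.57 AND mask = 31.201.119.0
31.201.119.7 AND mask = 31.201.119.0
Yes, same subnet (31.201.119.0)


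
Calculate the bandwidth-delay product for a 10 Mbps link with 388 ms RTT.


BDP = bandwidth * RTT
= 10 Mbps * 388 ms
= 10 * 1e6 * 388 / 1000 bits
= 3880000 bits
= 485000 bytes
= 473.6328 KB
BDP = 3880000 bits (485000 bytes)


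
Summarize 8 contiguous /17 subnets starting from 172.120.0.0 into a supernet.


Original prefix: /17
Number of subnets: 8 = 2^3
New prefix = 17 - 3 = 14
Supernet: 172.120.0.0/14


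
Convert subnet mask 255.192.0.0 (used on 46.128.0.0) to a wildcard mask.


Subnet mask: 255.192.0.0
Wildcard = 255.255.255.255 - subnet mask
255 - 255 = 0
255 - 192 = 63
255 - 0 = 255
255 - 0 = 255
Wildcard: 0.63.255.255


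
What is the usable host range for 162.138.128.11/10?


Network: 162.128.0.0
Broadcast: 162.191.255.255
First usable = network + 1
Last usable = broadcast - 1
Range: 162.128.0.1 to 162.191.255.254


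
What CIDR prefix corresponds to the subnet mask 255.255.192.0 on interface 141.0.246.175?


Binary: 11111111.11111111.11000000.00000000
Count leading 1s
Prefix: /18


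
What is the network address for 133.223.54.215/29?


IP:   10000101.11011111.00110110.11010111
Mask: 11111111.11111111.11111111.11111000
AND operation:
Net:  10000101.11011111.00110110.11010000
Network: 133.223.54.208/29


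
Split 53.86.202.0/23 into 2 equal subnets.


New prefix = 23 + 1 = 24
Each subnet has 256 addresses
  53.86.202.0/24
  53.86.203.0/24
Subnets: 53.86.202.0/24, 53.86.203.0/24


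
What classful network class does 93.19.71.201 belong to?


First octet: 93
Binary: 01011101
0xxxxxxx -> Class A (1-126)
Class A, default mask 255.0.0.0 (/8)


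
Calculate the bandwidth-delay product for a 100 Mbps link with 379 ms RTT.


BDP = bandwidth * RTT
= 100 Mbps * 379 ms
= 100 * 1e6 * 379 / 1000 bits
= 37900000 bits
= 4737500 bytes
= 4626.4648 KB
BDP = 37900000 bits (4737500 bytes)


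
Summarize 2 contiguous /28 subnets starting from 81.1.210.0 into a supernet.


Original prefix: /28
Number of subnets: 2 = 2^1
New prefix = 28 - 1 = 27
Supernet: 81.1.210.0/27


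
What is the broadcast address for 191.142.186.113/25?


Network: 191.142.186.0/25
Host bits = 7
Set all host bits to 1:
Broadcast: 191.142.186.127


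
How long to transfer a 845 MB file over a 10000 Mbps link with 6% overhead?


Effective throughput = 10000 * (1 - 6/100) = 9400 Mbps
File size in Mb = 845 * 8 = 6760 Mb
Time = 6760 / 9400
Time = 0.7191 seconds


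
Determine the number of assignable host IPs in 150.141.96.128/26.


Host bits = 32 - 26 = 6
Total addresses = 2^6 = 64
Usable = total - 2 (network and broadcast)
Usable hosts: 62


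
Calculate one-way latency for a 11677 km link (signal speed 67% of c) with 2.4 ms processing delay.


Speed = 0.67 * 3e5 km/s = 201000 km/s
Propagation delay = 11677 / 201000 = 0.0581 s = 58.0945 ms
Processing delay = 2.4 ms
Total one-way latency = 60.4945 ms


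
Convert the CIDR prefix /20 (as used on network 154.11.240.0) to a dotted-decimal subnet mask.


/20 means 20 network bits, 12 host bits
Binary: 11111111111111111111000000000000
Mask: 255.255.240.0


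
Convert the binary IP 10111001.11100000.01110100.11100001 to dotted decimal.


10111001 = 185
11100000 = 224
01110100 = 116
11100001 = 225
IP: 185.224.116.225


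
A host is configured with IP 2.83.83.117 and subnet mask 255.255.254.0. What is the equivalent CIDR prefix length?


Binary: 11111111.11111111.11111110.00000000
Count leading 1s
Prefix: /23


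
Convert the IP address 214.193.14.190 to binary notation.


214 = 11010110
193 = 11000001
14 = 00001110
190 = 10111110
Binary: 11010110.11000001.00001110.10111110


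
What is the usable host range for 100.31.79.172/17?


Network: 100.31.0.0
Broadcast: 100.31.127.255
First usable = network + 1
Last usable = broadcast - 1
Range: 100.31.0.1 to 100.31.127.254


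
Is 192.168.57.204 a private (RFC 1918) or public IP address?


RFC 1918 private ranges:
  10.0.0.0/8 (10.0.0.0 - 10.255.255.255)
  172.16.0.0/12 (172.16.0.0 - 172.31.255.255)
  192.168.0.0/16 (192.168.0.0 - 192.168.255.255)
Private (in 192.168.0.0/16)


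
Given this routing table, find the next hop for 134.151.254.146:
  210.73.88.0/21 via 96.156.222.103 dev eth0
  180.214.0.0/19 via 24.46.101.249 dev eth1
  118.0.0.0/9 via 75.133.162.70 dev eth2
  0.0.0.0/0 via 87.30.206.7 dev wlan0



Longest prefix match for 134.151.254.146:
  /21 210.73.88.0: no
  /19 180.214.0.0: no
  /9 118.0.0.0: no
  /0 0.0.0.0: MATCH
Selected: next-hop 87.30.206.7 via wlan0 (matched /0)


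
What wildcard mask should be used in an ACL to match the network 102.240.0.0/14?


Subnet mask: 255.252.0.0
Wildcard = 255.255.255.255 - subnet mask
255 - 255 = 0
255 - 252 = 3
255 - 0 = 255
255 - 0 = 255
Wildcard: 0.3.255.255


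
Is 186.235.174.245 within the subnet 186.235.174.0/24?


Subnet network: 186.235.174.0
Test IP AND mask: 186.235.174.0
Yes, 186.235.174.245 is in 186.235.174.0/24


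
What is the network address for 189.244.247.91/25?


IP:   10111101.11110100.11110111.01011011
Mask: 11111111.11111111.11111111.10000000
AND operation:
Net:  10111101.11110100.11110111.00000000
Network: 189.244.247.0/25


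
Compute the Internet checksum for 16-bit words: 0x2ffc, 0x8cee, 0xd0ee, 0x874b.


Sum all words (with carry folding):
+ 0x2ffc = 0x2ffc
+ 0x8cee = 0xbcea
+ 0xd0ee = 0x8dd9
+ 0x874b = 0x1525
One's complement: ~0x1525
Checksum = 0xeada


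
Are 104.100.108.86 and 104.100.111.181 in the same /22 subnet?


Mask: 255.255.252.0
104.100.108.86 AND mask = 104.100.108.0
104.100.111.181 AND mask = 104.100.108.0
Yes, same subnet (104.100.108.0)


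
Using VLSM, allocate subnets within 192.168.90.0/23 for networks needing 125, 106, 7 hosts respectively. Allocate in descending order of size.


125 hosts -> /25 (126 usable): 192.168.90.0/25
106 hosts -> /25 (126 usable): 192.168.90.128/25
7 hosts -> /28 (14 usable): 192.168.91.0/28
Allocation: 192.168.90.0/25 (125 hosts, 126 usable); 192.168.90.128/25 (106 hosts, 126 usable); 192.168.91.0/28 (7 hosts, 14 usable)


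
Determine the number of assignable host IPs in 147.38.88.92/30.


Host bits = 32 - 30 = 2
Total addresses = 2^2 = 4
Usable = total - 2 (network and broadcast)
Usable hosts: 2


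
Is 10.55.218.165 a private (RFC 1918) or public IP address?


RFC 1918 private ranges:
  10.0.0.0/8 (10.0.0.0 - 10.255.255.255)
  172.16.0.0/12 (172.16.0.0 - 172.31.255.255)
  192.168.0.0/16 (192.168.0.0 - 192.168.255.255)
Private (in 10.0.0.0/8)


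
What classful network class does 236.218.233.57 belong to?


First octet: 236
Binary: 11101100
1110xxxx -> Class D (224-239)
Class D (multicast), default mask N/A


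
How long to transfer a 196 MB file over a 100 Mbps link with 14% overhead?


Effective throughput = 100 * (1 - 14/100) = 86 Mbps
File size in Mb = 196 * 8 = 1568 Mb
Time = 1568 / 86
Time = 18.2326 seconds


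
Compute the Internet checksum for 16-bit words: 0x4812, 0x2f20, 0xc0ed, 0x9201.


Sum all words (with carry folding):
+ 0x4812 = 0x4812
+ 0x2f20 = 0x7732
+ 0xc0ed = 0x3820
+ 0x9201 = 0xca21
One's complement: ~0xca21
Checksum = 0x35de


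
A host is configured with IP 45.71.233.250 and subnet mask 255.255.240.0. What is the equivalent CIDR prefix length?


Binary: 11111111.11111111.11110000.00000000
Count leading 1s
Prefix: /20


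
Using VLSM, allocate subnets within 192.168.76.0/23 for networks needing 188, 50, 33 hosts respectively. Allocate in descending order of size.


188 hosts -> /24 (254 usable): 192.168.76.0/24
50 hosts -> /26 (62 usable): 192.168.77.0/26
33 hosts -> /26 (62 usable): 192.168.77.64/26
Allocation: 192.168.76.0/24 (188 hosts, 254 usable); 192.168.77.0/26 (50 hosts, 62 usable); 192.168.77.64/26 (33 hosts, 62 usable)


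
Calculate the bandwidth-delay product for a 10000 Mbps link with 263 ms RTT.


BDP = bandwidth * RTT
= 10000 Mbps * 263 ms
= 10000 * 1e6 * 263 / 1000 bits
= 2630000000 bits
= 328750000 bytes
= 321044.9219 KB
BDP = 2630000000 bits (328750000 bytes)


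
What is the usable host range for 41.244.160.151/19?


Network: 41.244.160.0
Broadcast: 41.244.191.255
First usable = network + 1
Last usable = broadcast - 1
Range: 41.244.160.1 to 41.244.191.254


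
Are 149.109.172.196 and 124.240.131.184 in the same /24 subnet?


Mask: 255.255.255.0
149.109.172.196 AND mask = 149.109.172.0
124.240.131.184 AND mask = 124.240.131.0
No, different subnets (149.109.172.0 vs 124.240.131.0)


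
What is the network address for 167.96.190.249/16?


IP:   10100111.01100000.10111110.11111001
Mask: 11111111.11111111.00000000.00000000
AND operation:
Net:  10100111.01100000.00000000.00000000
Network: 167.96.0.0/16


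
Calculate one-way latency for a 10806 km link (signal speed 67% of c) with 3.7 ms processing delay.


Speed = 0.67 * 3e5 km/s = 201000 km/s
Propagation delay = 10806 / 201000 = 0.0538 s = 53.7612 ms
Processing delay = 3.7 ms
Total one-way latency = 57.4612 ms


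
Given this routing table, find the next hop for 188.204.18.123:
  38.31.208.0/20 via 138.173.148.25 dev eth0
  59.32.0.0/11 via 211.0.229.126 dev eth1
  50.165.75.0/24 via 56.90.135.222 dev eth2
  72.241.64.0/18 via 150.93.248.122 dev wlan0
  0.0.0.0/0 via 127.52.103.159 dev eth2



Longest prefix match for 188.204.18.123:
  /20 38.31.208.0: no
  /11 59.32.0.0: no
  /24 50.165.75.0: no
  /18 72.241.64.0: no
  /0 0.0.0.0: MATCH
Selected: next-hop 127.52.103.159 via eth2 (matched /0)


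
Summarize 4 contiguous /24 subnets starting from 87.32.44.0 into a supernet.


Original prefix: /24
Number of subnets: 4 = 2^2
New prefix = 24 - 2 = 22
Supernet: 87.32.44.0/22


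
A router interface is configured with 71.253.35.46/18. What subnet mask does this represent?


/18 means 18 network bits, 14 host bits
Binary: 11111111111111111100000000000000
Mask: 255.255.192.0


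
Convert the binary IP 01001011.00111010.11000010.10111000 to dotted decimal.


01001011 = 75
00111010 = 58
11000010 = 194
10111000 = 184
IP: 75.58.194.184


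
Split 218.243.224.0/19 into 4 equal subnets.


New prefix = 19 + 2 = 21
Each subnet has 2048 addresses
  218.243.224.0/21
  218.243.232.0/21
  218.243.240.0/21
  218.243.248.0/21
Subnets: 218.243.224.0/21, 218.243.232.0/21, 218.243.240.0/21, 218.243.248.0/21


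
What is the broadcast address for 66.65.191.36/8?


Network: 66.0.0.0/8
Host bits = 24
Set all host bits to 1:
Broadcast: 66.255.255.255


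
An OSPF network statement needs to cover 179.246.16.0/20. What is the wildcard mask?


Subnet mask: 255.255.240.0
Wildcard = 255.255.255.255 - subnet mask
255 - 255 = 0
255 - 255 = 0
255 - 240 = 15
255 - 0 = 255
Wildcard: 0.0.15.255


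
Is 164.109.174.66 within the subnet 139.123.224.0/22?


Subnet network: 139.123.224.0
Test IP AND mask: 164.109.172.0
No, 164.109.174.66 is not in 139.123.224.0/22


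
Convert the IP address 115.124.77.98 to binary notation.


115 = 01110011
124 = 01111100
77 = 01001101
98 = 01100010
Binary: 01110011.01111100.01001101.01100010


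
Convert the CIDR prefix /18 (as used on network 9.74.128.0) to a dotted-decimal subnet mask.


/18 means 18 network bits, 14 host bits
Binary: 11111111111111111100000000000000
Mask: 255.255.192.0


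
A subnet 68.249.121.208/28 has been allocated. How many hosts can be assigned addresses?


Host bits = 32 - 28 = 4
Total addresses = 2^4 = 16
Usable = total - 2 (network and broadcast)
Usable hosts: 14


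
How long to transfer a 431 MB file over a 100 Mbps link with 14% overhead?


Effective throughput = 100 * (1 - 14/100) = 86 Mbps
File size in Mb = 431 * 8 = 3448 Mb
Time = 3448 / 86
Time = 40.093 seconds


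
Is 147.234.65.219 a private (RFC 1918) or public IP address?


RFC 1918 private ranges:
  10.0.0.0/8 (10.0.0.0 - 10.255.255.255)
  172.16.0.0/12 (172.16.0.0 - 172.31.255.255)
  192.168.0.0/16 (192.168.0.0 - 192.168.255.255)
Public (not in any RFC 1918 range)


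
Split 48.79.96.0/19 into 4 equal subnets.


New prefix = 19 + 2 = 21
Each subnet has 2048 addresses
  48.79.96.0/21
  48.79.104.0/21
  48.79.112.0/21
  48.79.120.0/21
Subnets: 48.79.96.0/21, 48.79.104.0/21, 48.79.112.0/21, 48.79.120.0/21


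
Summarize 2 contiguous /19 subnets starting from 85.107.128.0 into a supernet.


Original prefix: /19
Number of subnets: 2 = 2^1
New prefix = 19 - 1 = 18
Supernet: 85.107.128.0/18


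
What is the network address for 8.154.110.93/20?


IP:   00001000.10011010.01101110.01011101
Mask: 11111111.11111111.11110000.00000000
AND operation:
Net:  00001000.10011010.01100000.00000000
Network: 8.154.96.0/20


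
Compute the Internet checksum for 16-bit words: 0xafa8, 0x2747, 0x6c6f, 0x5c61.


Sum all words (with carry folding):
+ 0xafa8 = 0xafa8
+ 0x2747 = 0xd6ef
+ 0x6c6f = 0x435f
+ 0x5c61 = 0x9fc0
One's complement: ~0x9fc0
Checksum = 0x603f


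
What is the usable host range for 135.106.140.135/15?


Network: 135.106.0.0
Broadcast: 135.107.255.255
First usable = network + 1
Last usable = broadcast - 1
Range: 135.106.0.1 to 135.107.255.254


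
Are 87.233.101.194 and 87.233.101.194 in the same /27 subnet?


Mask: 255.255.255.224
87.233.101.194 AND mask = 87.233.101.192
87.233.101.194 AND mask = 87.233.101.192
Yes, same subnet (87.233.101.192)


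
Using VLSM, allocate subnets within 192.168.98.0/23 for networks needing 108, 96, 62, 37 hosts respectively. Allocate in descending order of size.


108 hosts -> /25 (126 usable): 192.168.98.0/25
96 hosts -> /25 (126 usable): 192.168.98.128/25
62 hosts -> /26 (62 usable): 192.168.99.0/26
37 hosts -> /26 (62 usable): 192.168.99.64/26
Allocation: 192.168.98.0/25 (108 hosts, 126 usable); 192.168.98.128/25 (96 hosts, 126 usable); 192.168.99.0/26 (62 hosts, 62 usable); 192.168.99.64/26 (37 hosts, 62 usable)


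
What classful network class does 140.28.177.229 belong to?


First octet: 140
Binary: 10001100
10xxxxxx -> Class B (128-191)
Class B, default mask 255.255.0.0 (/16)


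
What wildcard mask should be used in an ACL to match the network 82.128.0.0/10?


Subnet mask: 255.192.0.0
Wildcard = 255.255.255.255 - subnet mask
255 - 255 = 0
255 - 192 = 63
255 - 0 = 255
255 - 0 = 255
Wildcard: 0.63.255.255


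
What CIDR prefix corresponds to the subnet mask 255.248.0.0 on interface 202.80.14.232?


Binary: 11111111.11111000.00000000.00000000
Count leading 1s
Prefix: /13


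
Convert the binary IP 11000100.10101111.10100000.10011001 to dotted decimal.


11000100 = 196
10101111 = 175
10100000 = 160
10011001 = 153
IP: 196.175.160.153


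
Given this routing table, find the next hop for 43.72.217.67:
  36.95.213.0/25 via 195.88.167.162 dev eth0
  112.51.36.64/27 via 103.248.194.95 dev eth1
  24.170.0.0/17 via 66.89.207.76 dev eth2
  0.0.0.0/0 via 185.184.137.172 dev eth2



Longest prefix match for 43.72.217.67:
  /25 36.95.213.0: no
  /27 112.51.36.64: no
  /17 24.170.0.0: no
  /0 0.0.0.0: MATCH
Selected: next-hop 185.184.137.172 via eth2 (matched /0)


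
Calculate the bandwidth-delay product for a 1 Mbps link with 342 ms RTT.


BDP = bandwidth * RTT
= 1 Mbps * 342 ms
= 1 * 1e6 * 342 / 1000 bits
= 342000 bits
= 42750 bytes
= 41.748 KB
BDP = 342000 bits (42750 bytes)


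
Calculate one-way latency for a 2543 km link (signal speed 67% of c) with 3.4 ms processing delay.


Speed = 0.67 * 3e5 km/s = 201000 km/s
Propagation delay = 2543 / 201000 = 0.0127 s = 12.6517 ms
Processing delay = 3.4 ms
Total one-way latency = 16.0517 ms


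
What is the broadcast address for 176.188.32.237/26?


Network: 176.188.32.192/26
Host bits = 6
Set all host bits to 1:
Broadcast: 176.188.32.255


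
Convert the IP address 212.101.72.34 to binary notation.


212 = 11010100
101 = 01100101
72 = 01001000
34 = 00100010
Binary: 11010100.01100101.01001000.00100010


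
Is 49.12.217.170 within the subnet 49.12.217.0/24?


Subnet network: 49.12.217.0
Test IP AND mask: 49.12.217.0
Yes, 49.12.217.170 is in 49.12.217.0/24


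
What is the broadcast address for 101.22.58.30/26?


Network: 101.22.58.0/26
Host bits = 6
Set all host bits to 1:
Broadcast: 101.22.58.63


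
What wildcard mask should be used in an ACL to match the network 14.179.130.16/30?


Subnet mask: 255.255.255.252
Wildcard = 255.255.255.255 - subnet mask
255 - 255 = 0
255 - 255 = 0
255 - 255 = 0
255 - 252 = 3
Wildcard: 0.0.0.3


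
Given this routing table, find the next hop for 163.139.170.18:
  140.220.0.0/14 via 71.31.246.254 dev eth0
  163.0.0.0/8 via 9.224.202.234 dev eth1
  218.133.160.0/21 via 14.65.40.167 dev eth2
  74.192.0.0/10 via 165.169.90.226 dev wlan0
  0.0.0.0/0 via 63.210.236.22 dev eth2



Longest prefix match for 163.139.170.18:
  /14 140.220.0.0: no
  /8 163.0.0.0: MATCH
  /21 218.133.160.0: no
  /10 74.192.0.0: no
  /0 0.0.0.0: MATCH
Selected: next-hop 9.224.202.234 via eth1 (matched /8)


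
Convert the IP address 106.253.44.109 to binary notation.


106 = 01101010
253 = 11111101
44 = 00101100
109 = 01101101
Binary: 01101010.11111101.00101100.01101101


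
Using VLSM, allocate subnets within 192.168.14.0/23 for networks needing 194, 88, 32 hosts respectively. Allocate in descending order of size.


194 hosts -> /24 (254 usable): 192.168.14.0/24
88 hosts -> /25 (126 usable): 192.168.15.0/25
32 hosts -> /26 (62 usable): 192.168.15.128/26
Allocation: 192.168.14.0/24 (194 hosts, 254 usable); 192.168.15.0/25 (88 hosts, 126 usable); 192.168.15.128/26 (32 hosts, 62 usable)


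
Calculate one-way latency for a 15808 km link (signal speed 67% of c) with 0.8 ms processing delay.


Speed = 0.67 * 3e5 km/s = 201000 km/s
Propagation delay = 15808 / 201000 = 0.0786 s = 78.6468 ms
Processing delay = 0.8 ms
Total one-way latency = 79.4468 ms


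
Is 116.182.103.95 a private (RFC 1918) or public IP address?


RFC 1918 private ranges:
  10.0.0.0/8 (10.0.0.0 - 10.255.255.255)
  172.16.0.0/12 (172.16.0.0 - 172.31.255.255)
  192.168.0.0/16 (192.168.0.0 - 192.168.255.255)
Public (not in any RFC 1918 range)


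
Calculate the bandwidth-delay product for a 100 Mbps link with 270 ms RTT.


BDP = bandwidth * RTT
= 100 Mbps * 270 ms
= 100 * 1e6 * 270 / 1000 bits
= 27000000 bits
= 3375000 bytes
= 3295.8984 KB
BDP = 27000000 bits (3375000 bytes)


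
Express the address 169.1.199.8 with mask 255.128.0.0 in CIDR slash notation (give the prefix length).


Binary: 11111111.10000000.00000000.00000000
Count leading 1s
Prefix: /9


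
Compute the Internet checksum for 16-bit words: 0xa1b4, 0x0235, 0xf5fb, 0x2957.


Sum all words (with carry folding):
+ 0xa1b4 = 0xa1b4
+ 0x0235 = 0xa3e9
+ 0xf5fb = 0x99e5
+ 0x2957 = 0xc33c
One's complement: ~0xc33c
Checksum = 0x3cc3


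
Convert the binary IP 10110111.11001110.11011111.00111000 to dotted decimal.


10110111 = 183
11001110 = 206
11011111 = 223
00111000 = 56
IP: 183.206.223.56


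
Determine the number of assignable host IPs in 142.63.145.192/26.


Host bits = 32 - 26 = 6
Total addresses = 2^6 = 64
Usable = total - 2 (network and broadcast)
Usable hosts: 62


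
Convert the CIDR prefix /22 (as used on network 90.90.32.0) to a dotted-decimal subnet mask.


/22 means 22 network bits, 10 host bits
Binary: 11111111111111111111110000000000
Mask: 255.255.252.0


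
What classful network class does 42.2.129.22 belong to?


First octet: 42
Binary: 00101010
0xxxxxxx -> Class A (1-126)
Class A, default mask 255.0.0.0 (/8)


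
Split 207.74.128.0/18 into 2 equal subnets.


New prefix = 18 + 1 = 19
Each subnet has 8192 addresses
  207.74.128.0/19
  207.74.160.0/19
Subnets: 207.74.128.0/19, 207.74.160.0/19


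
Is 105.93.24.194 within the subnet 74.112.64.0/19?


Subnet network: 74.112.64.0
Test IP AND mask: 105.93.0.0
No, 105.93.24.194 is not in 74.112.64.0/19


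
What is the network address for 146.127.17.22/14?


IP:   10010010.01111111.00010001.00010110
Mask: 11111111.11111100.00000000.00000000
AND operation:
Net:  10010010.01111100.00000000.00000000
Network: 146.124.0.0/14


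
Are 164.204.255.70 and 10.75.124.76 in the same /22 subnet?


Mask: 255.255.252.0
164.204.255.70 AND mask = 164.204.252.0
10.75.124.76 AND mask = 10.75.124.0
No, different subnets (164.204.252.0 vs 10.75.124.0)


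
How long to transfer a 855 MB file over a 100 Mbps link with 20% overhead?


Effective throughput = 100 * (1 - 20/100) = 80 Mbps
File size in Mb = 855 * 8 = 6840 Mb
Time = 6840 / 80
Time = 85.5 seconds


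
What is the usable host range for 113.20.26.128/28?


Network: 113.20.26.128
Broadcast: 113.20.26.143
First usable = network + 1
Last usable = broadcast - 1
Range: 113.20.26.129 to 113.20.26.142


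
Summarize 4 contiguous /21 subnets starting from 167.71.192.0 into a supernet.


Original prefix: /21
Number of subnets: 4 = 2^2
New prefix = 21 - 2 = 19
Supernet: 167.71.192.0/19


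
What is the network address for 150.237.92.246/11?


IP:   10010110.11101101.01011100.11110110
Mask: 11111111.11100000.00000000.00000000
AND operation:
Net:  10010110.11100000.00000000.00000000
Network: 150.224.0.0/11


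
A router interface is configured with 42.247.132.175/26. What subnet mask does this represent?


/26 means 26 network bits, 6 host bits
Binary: 11111111111111111111111111000000
Mask: 255.255.255.192


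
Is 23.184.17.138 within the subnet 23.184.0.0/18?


Subnet network: 23.184.0.0
Test IP AND mask: 23.184.0.0
Yes, 23.184.17.138 is in 23.184.0.0/18


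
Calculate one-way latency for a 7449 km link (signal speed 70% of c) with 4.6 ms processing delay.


Speed = 0.7 * 3e5 km/s = 210000 km/s
Propagation delay = 7449 / 210000 = 0.0355 s = 35.4714 ms
Processing delay = 4.6 ms
Total one-way latency = 40.0714 ms


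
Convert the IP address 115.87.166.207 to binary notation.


115 = 01110011
87 = 01010111
166 = 10100110
207 = 11001111
Binary: 01110011.01010111.10100110.11001111


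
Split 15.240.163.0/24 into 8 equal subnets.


New prefix = 24 + 3 = 27
Each subnet has 32 addresses
  15.240.163.0/27
  15.240.163.32/27
  15.240.163.64/27
  15.240.163.96/27
  15.240.163.128/27
  15.240.163.160/27
  15.240.163.192/27
  15.240.163.224/27
Subnets: 15.240.163.0/27, 15.240.163.32/27, 15.240.163.64/27, 15.240.163.96/27, 15.240.163.128/27, 15.240.163.160/27, 15.240.163.192/27, 15.240.163.224/27


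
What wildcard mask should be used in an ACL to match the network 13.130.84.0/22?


Subnet mask: 255.255.252.0
Wildcard = 255.255.255.255 - subnet mask
255 - 255 = 0
255 - 255 = 0
255 - 252 = 3
255 - 0 = 255
Wildcard: 0.0.3.255


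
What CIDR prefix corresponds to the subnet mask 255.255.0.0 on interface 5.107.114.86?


Binary: 11111111.11111111.00000000.00000000
Count leading 1s
Prefix: /16


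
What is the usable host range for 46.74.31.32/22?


Network: 46.74.28.0
Broadcast: 46.74.31.255
First usable = network + 1
Last usable = broadcast - 1
Range: 46.74.28.1 to 46.74.31.254


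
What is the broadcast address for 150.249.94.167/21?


Network: 150.249.88.0/21
Host bits = 11
Set all host bits to 1:
Broadcast: 150.249.95.255


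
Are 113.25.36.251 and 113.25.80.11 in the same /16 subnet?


Mask: 255.255.0.0
113.25.36.251 AND mask = 113.25.0.0
113.25.80.11 AND mask = 113.25.0.0
Yes, same subnet (113.25.0.0)


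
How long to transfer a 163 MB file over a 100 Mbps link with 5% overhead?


Effective throughput = 100 * (1 - 5/100) = 95 Mbps
File size in Mb = 163 * 8 = 1304 Mb
Time = 1304 / 95
Time = 13.7263 seconds


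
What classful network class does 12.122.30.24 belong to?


First octet: 12
Binary: 00001100
0xxxxxxx -> Class A (1-126)
Class A, default mask 255.0.0.0 (/8)


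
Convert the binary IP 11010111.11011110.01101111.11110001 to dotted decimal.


11010111 = 215
11011110 = 222
01101111 = 111
11110001 = 241
IP: 215.222.111.241


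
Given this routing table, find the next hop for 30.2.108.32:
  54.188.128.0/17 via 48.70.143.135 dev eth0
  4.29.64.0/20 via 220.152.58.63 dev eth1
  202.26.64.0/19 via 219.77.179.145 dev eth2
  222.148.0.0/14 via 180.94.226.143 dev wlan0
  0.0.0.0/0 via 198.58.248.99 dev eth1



Longest prefix match for 30.2.108.32:
  /17 54.188.128.0: no
  /20 4.29.64.0: no
  /19 202.26.64.0: no
  /14 222.148.0.0: no
  /0 0.0.0.0: MATCH
Selected: next-hop 198.58.248.99 via eth1 (matched /0)


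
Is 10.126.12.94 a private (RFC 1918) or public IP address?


RFC 1918 private ranges:
  10.0.0.0/8 (10.0.0.0 - 10.255.255.255)
  172.16.0.0/12 (172.16.0.0 - 172.31.255.255)
  192.168.0.0/16 (192.168.0.0 - 192.168.255.255)
Private (in 10.0.0.0/8)


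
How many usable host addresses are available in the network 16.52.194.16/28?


Host bits = 32 - 28 = 4
Total addresses = 2^4 = 16
Usable = total - 2 (network and broadcast)
Usable hosts: 14


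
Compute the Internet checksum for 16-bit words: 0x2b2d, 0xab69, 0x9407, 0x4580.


Sum all words (with carry folding):
+ 0x2b2d = 0x2b2d
+ 0xab69 = 0xd696
+ 0x9407 = 0x6a9e
+ 0x4580 = 0xb01e
One's complement: ~0xb01e
Checksum = 0x4fe1


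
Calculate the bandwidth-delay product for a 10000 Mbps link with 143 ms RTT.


BDP = bandwidth * RTT
= 10000 Mbps * 143 ms
= 10000 * 1e6 * 143 / 1000 bits
= 1430000000 bits
= 178750000 bytes
= 174560.5469 KB
BDP = 1430000000 bits (178750000 bytes)


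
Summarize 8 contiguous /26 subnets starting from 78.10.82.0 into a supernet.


Original prefix: /26
Number of subnets: 8 = 2^3
New prefix = 26 - 3 = 23
Supernet: 78.10.82.0/23


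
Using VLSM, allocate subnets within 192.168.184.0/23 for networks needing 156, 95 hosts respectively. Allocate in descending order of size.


156 hosts -> /24 (254 usable): 192.168.184.0/24
95 hosts -> /25 (126 usable): 192.168.185.0/25
Allocation: 192.168.184.0/24 (156 hosts, 254 usable); 192.168.185.0/25 (95 hosts, 126 usable)


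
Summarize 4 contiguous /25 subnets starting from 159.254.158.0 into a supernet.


Original prefix: /25
Number of subnets: 4 = 2^2
New prefix = 25 - 2 = 23
Supernet: 159.254.158.0/23


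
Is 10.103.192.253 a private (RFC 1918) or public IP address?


RFC 1918 private ranges:
  10.0.0.0/8 (10.0.0.0 - 10.255.255.255)
  172.16.0.0/12 (172.16.0.0 - 172.31.255.255)
  192.168.0.0/16 (192.168.0.0 - 192.168.255.255)
Private (in 10.0.0.0/8)


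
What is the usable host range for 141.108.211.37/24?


Network: 141.108.211.0
Broadcast: 141.108.211.255
First usable = network + 1
Last usable = broadcast - 1
Range: 141.108.211.1 to 141.108.211.254


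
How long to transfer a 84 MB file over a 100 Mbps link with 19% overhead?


Effective throughput = 100 * (1 - 19/100) = 81 Mbps
File size in Mb = 84 * 8 = 672 Mb
Time = 672 / 81
Time = 8.2963 seconds


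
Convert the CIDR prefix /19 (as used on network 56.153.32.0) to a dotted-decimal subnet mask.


/19 means 19 network bits, 13 host bits
Binary: 11111111111111111110000000000000
Mask: 255.255.224.0


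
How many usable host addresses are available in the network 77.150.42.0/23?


Host bits = 32 - 23 = 9
Total addresses = 2^9 = 512
Usable = total - 2 (network and broadcast)
Usable hosts: 510


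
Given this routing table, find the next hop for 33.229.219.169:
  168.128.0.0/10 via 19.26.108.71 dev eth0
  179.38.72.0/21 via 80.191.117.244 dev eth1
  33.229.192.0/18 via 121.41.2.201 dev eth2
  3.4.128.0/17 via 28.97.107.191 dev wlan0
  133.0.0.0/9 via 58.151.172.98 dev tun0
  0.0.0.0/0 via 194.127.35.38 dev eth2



Longest prefix match for 33.229.219.169:
  /10 168.128.0.0: no
  /21 179.38.72.0: no
  /18 33.229.192.0: MATCH
  /17 3.4.128.0: no
  /9 133.0.0.0: no
  /0 0.0.0.0: MATCH
Selected: next-hop 121.41.2.201 via eth2 (matched /18)


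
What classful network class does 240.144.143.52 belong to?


First octet: 240
Binary: 11110000
1111xxxx -> Class E (240-255)
Class E (reserved), default mask N/A
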